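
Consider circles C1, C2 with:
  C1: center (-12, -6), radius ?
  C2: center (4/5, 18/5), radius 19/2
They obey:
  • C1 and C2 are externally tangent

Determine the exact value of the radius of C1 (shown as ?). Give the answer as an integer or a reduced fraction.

1. [ext C1·C2]  r_C1² + 19r_C1 − 663/4 = 0  ⇒  r_C1 = 13/2 (r>0 drops 1)

13/2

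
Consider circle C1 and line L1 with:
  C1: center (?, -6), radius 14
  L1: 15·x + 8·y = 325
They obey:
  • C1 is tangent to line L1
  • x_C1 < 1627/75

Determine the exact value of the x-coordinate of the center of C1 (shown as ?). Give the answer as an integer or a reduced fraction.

9

1. [C1‖L1]  x_C1² − (746/15)x_C1 + 1833/5 = 0  ⇒  x_C1 = 9 or 611/15
2. given x_C1 < 1627/75: keep 9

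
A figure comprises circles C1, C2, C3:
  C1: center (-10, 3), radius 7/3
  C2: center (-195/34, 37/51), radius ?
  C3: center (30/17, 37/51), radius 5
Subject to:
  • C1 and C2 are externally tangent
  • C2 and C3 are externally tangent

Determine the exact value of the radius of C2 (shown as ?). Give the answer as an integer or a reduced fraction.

1. [ext C1·C2]  r_C2² + (14/3)r_C2 − 215/12 = 0  ⇒  r_C2 = 5/2 (r>0 drops 1)
2. [ext C2·C3]  r_C2² + 10r_C2 − 125/4 = 0  ⇒  r_C2 = 5/2 (r>0 drops 1)

5/2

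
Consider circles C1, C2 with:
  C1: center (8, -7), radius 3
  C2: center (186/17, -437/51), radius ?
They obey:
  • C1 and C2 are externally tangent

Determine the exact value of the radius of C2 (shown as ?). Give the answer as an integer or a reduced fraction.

1. [ext C1·C2]  r_C2² + 6r_C2 − 19/9 = 0  ⇒  r_C2 = 1/3 (r>0 drops 1)

1/3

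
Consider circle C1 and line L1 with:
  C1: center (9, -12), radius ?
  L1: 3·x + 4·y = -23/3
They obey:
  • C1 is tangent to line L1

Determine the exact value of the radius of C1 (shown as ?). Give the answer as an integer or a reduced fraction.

8/3

1. [C1‖L1]  r_C1² − 64/9 = 0  ⇒  r_C1 = 8/3 (r>0 drops 1)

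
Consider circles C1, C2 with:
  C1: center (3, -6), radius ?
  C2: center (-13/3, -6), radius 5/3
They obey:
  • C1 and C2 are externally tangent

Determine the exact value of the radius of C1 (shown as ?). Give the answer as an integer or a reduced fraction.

1. [ext C1·C2]  r_C1² + (10/3)r_C1 − 51 = 0  ⇒  r_C1 = 17/3 (r>0 drops 1)

17/3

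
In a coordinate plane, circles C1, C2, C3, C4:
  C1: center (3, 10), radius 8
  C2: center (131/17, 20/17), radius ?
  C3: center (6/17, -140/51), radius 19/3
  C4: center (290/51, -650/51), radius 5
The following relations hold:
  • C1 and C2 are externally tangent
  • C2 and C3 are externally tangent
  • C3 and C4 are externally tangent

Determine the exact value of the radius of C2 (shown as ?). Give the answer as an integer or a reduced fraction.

1. [ext C1·C2]  r_C2² + 16r_C2 − 36 = 0  ⇒  r_C2 = 2 (r>0 drops 1)
2. [ext C2·C3]  r_C2² + (38/3)r_C2 − 88/3 = 0  ⇒  r_C2 = 2 (r>0 drops 1)

2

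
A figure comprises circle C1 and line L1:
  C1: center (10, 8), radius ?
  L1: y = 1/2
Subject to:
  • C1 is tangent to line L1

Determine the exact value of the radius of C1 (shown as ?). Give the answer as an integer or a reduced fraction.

15/2

1. [C1‖L1]  r_C1² − 225/4 = 0  ⇒  r_C1 = 15/2 (r>0 drops 1)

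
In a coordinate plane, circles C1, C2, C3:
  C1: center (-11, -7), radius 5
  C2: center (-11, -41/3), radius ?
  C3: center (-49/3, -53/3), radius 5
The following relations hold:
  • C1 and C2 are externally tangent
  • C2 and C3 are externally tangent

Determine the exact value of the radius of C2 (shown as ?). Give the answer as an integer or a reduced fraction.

5/3

1. [ext C1·C2]  r_C2² + 10r_C2 − 175/9 = 0  ⇒  r_C2 = 5/3 (r>0 drops 1)
2. [ext C2·C3]  r_C2² + 10r_C2 − 175/9 = 0  ⇒  r_C2 = 5/3 (r>0 drops 1)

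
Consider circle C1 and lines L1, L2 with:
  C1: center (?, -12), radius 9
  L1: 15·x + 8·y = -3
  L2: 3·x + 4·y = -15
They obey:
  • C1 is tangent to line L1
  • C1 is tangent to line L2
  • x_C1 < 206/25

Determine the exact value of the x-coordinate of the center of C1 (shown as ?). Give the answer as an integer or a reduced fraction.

1. [C1‖L1]  x_C1² − (62/5)x_C1 − 328/5 = 0  ⇒  x_C1 = -4 or 82/5
2. [C1‖L2]  x_C1² − 22x_C1 − 104 = 0  ⇒  x_C1 = -4 or 26

-4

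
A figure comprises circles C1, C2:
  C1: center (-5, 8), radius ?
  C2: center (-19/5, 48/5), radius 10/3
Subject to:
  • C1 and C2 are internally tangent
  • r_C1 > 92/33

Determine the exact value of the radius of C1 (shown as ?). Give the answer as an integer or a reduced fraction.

1. [int C1,C2]  r_C1² − (20/3)r_C1 + 64/9 = 0  ⇒  r_C1 = 4/3 or 16/3
2. given r_C1 > 92/33: keep 16/3

16/3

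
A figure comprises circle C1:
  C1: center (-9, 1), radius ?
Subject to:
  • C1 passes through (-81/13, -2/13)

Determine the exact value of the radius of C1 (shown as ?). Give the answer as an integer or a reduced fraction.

1. [C1∋P]  r_C1² − 9 = 0  ⇒  r_C1 = 3 (r>0 drops 1)

3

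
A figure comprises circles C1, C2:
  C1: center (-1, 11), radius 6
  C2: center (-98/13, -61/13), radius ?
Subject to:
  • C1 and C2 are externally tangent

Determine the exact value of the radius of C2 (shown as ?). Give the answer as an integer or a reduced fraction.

11

1. [ext C1·C2]  r_C2² + 12r_C2 − 253 = 0  ⇒  r_C2 = 11 (r>0 drops 1)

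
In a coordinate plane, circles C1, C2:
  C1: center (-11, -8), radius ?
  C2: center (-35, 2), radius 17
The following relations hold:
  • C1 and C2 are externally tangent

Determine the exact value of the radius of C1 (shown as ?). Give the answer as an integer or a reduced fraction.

9

1. [ext C1·C2]  r_C1² + 34r_C1 − 387 = 0  ⇒  r_C1 = 9 (r>0 drops 1)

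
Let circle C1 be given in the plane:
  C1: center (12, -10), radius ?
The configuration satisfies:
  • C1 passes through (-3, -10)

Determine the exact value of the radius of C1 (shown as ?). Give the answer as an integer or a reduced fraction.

1. [C1∋P]  r_C1² − 225 = 0  ⇒  r_C1 = 15 (r>0 drops 1)

15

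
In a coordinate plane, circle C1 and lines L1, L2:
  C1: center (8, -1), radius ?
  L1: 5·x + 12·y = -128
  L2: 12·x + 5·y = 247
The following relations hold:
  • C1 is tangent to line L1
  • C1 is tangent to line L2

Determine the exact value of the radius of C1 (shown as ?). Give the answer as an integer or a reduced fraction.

12

1. [C1‖L1]  r_C1² − 144 = 0  ⇒  r_C1 = 12 (r>0 drops 1)
2. [C1‖L2]  r_C1² − 144 = 0  ⇒  r_C1 = 12 (r>0 drops 1)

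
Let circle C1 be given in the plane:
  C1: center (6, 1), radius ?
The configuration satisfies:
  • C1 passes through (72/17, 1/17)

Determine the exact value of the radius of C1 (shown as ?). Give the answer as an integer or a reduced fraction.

1. [C1∋P]  r_C1² − 4 = 0  ⇒  r_C1 = 2 (r>0 drops 1)

2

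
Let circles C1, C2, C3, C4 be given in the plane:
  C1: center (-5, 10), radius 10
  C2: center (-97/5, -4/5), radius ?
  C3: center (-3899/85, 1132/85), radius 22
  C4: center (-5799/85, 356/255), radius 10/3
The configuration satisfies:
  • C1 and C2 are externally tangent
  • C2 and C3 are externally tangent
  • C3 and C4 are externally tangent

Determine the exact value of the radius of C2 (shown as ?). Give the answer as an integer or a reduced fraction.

8

1. [ext C1·C2]  r_C2² + 20r_C2 − 224 = 0  ⇒  r_C2 = 8 (r>0 drops 1)
2. [ext C2·C3]  r_C2² + 44r_C2 − 416 = 0  ⇒  r_C2 = 8 (r>0 drops 1)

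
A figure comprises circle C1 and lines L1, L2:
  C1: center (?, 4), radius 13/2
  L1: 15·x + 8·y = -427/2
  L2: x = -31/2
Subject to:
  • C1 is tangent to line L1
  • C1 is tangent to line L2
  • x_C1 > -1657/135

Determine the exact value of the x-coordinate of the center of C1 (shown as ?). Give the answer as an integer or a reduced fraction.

-9

1. [C1‖L1]  x_C1² + (491/15)x_C1 + 1068/5 = 0  ⇒  x_C1 = -356/15 or -9
2. [C1‖L2]  x_C1² + 31x_C1 + 198 = 0  ⇒  x_C1 = -22 or -9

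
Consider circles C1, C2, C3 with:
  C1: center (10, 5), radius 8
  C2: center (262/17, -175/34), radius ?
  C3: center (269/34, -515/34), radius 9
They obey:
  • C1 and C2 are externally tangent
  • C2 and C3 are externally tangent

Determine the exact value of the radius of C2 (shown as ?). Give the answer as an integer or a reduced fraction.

1. [ext C1·C2]  r_C2² + 16r_C2 − 273/4 = 0  ⇒  r_C2 = 7/2 (r>0 drops 1)
2. [ext C2·C3]  r_C2² + 18r_C2 − 301/4 = 0  ⇒  r_C2 = 7/2 (r>0 drops 1)

7/2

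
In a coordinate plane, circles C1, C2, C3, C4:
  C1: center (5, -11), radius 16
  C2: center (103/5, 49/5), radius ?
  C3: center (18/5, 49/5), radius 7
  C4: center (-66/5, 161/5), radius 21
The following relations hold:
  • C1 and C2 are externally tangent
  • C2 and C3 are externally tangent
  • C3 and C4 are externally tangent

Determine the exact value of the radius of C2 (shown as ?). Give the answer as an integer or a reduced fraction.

10

1. [ext C1·C2]  r_C2² + 32r_C2 − 420 = 0  ⇒  r_C2 = 10 (r>0 drops 1)
2. [ext C2·C3]  r_C2² + 14r_C2 − 240 = 0  ⇒  r_C2 = 10 (r>0 drops 1)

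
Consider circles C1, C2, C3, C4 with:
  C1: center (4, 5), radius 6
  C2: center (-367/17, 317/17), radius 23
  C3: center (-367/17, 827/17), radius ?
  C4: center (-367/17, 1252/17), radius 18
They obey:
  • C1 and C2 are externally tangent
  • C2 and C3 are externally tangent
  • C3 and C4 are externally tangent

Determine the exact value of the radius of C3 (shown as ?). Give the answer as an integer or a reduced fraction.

1. [ext C2·C3]  r_C3² + 46r_C3 − 371 = 0  ⇒  r_C3 = 7 (r>0 drops 1)
2. [ext C3·C4]  r_C3² + 36r_C3 − 301 = 0  ⇒  r_C3 = 7 (r>0 drops 1)

7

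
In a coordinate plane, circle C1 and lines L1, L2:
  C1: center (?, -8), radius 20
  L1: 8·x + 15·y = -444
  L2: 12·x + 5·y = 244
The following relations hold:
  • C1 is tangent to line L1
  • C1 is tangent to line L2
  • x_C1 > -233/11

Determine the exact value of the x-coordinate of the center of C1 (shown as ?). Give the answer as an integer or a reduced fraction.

2

1. [C1‖L1]  x_C1² + 81x_C1 − 166 = 0  ⇒  x_C1 = -83 or 2
2. [C1‖L2]  x_C1² − (142/3)x_C1 + 272/3 = 0  ⇒  x_C1 = 2 or 136/3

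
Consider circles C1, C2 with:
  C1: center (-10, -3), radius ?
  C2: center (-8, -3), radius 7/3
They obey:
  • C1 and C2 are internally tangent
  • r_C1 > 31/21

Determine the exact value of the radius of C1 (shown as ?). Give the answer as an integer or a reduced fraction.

1. [int C1,C2]  r_C1² − (14/3)r_C1 + 13/9 = 0  ⇒  r_C1 = 1/3 or 13/3
2. given r_C1 > 31/21: keep 13/3

13/3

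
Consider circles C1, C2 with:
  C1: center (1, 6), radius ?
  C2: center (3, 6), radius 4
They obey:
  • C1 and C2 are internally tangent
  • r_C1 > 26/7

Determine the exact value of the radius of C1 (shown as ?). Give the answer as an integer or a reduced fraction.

1. [int C1,C2]  r_C1² − 8r_C1 + 12 = 0  ⇒  r_C1 = 2 or 6
2. given r_C1 > 26/7: keep 6

6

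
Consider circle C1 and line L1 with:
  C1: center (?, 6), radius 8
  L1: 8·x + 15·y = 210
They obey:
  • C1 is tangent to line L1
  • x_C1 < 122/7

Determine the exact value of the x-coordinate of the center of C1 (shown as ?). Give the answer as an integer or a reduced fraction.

-2

1. [C1‖L1]  x_C1² − 30x_C1 − 64 = 0  ⇒  x_C1 = -2 or 32
2. given x_C1 < 122/7: keep -2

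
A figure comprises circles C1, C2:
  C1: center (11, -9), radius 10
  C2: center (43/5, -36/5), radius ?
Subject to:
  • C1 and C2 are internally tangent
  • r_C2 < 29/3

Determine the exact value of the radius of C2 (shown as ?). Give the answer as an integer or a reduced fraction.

1. [int C1,C2]  r_C2² − 20r_C2 + 91 = 0  ⇒  r_C2 = 7 or 13
2. given r_C2 < 29/3: keep 7

7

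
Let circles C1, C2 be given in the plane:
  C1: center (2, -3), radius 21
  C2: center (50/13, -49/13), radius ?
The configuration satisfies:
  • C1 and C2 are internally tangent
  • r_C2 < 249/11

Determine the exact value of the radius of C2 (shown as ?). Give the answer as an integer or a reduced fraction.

19

1. [int C1,C2]  r_C2² − 42r_C2 + 437 = 0  ⇒  r_C2 = 19 or 23
2. given r_C2 < 249/11: keep 19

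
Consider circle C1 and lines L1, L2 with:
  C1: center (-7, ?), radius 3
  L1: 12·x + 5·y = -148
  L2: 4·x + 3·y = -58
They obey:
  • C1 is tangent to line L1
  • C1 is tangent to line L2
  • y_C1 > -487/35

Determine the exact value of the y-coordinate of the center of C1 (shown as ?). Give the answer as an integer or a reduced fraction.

-5

1. [C1‖L1]  y_C1² + (128/5)y_C1 + 103 = 0  ⇒  y_C1 = -103/5 or -5
2. [C1‖L2]  y_C1² + 20y_C1 + 75 = 0  ⇒  y_C1 = -15 or -5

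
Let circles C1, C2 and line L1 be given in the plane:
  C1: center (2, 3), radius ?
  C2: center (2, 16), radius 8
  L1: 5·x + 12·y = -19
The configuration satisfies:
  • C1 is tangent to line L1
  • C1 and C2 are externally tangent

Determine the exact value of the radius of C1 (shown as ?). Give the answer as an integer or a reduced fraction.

1. [C1‖L1]  r_C1² − 25 = 0  ⇒  r_C1 = 5 (r>0 drops 1)
2. [ext C1·C2]  r_C1² + 16r_C1 − 105 = 0  ⇒  r_C1 = 5 (r>0 drops 1)

5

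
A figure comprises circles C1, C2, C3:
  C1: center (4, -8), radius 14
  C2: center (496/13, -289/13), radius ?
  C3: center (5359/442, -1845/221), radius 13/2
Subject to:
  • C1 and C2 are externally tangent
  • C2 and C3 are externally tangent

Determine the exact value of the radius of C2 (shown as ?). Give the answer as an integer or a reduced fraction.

1. [ext C1·C2]  r_C2² + 28r_C2 − 1173 = 0  ⇒  r_C2 = 23 (r>0 drops 1)
2. [ext C2·C3]  r_C2² + 13r_C2 − 828 = 0  ⇒  r_C2 = 23 (r>0 drops 1)

23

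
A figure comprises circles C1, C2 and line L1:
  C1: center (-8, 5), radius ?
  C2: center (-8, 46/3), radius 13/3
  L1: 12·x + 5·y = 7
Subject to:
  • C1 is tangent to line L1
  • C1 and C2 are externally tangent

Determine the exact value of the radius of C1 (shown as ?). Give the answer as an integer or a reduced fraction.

6

1. [C1‖L1]  r_C1² − 36 = 0  ⇒  r_C1 = 6 (r>0 drops 1)
2. [ext C1·C2]  r_C1² + (26/3)r_C1 − 88 = 0  ⇒  r_C1 = 6 (r>0 drops 1)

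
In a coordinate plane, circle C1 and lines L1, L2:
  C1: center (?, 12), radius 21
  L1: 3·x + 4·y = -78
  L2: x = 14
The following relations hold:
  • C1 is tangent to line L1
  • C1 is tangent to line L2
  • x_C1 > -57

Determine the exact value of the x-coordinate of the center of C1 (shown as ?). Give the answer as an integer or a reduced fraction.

1. [C1‖L1]  x_C1² + 84x_C1 + 539 = 0  ⇒  x_C1 = -77 or -7
2. [C1‖L2]  x_C1² − 28x_C1 − 245 = 0  ⇒  x_C1 = -7 or 35

-7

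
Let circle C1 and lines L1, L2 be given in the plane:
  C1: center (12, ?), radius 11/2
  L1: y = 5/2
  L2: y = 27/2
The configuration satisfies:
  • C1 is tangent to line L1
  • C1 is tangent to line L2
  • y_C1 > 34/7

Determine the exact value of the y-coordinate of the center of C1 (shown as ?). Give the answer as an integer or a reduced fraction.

1. [C1‖L1]  y_C1² − 5y_C1 − 24 = 0  ⇒  y_C1 = -3 or 8
2. [C1‖L2]  y_C1² − 27y_C1 + 152 = 0  ⇒  y_C1 = 8 or 19

8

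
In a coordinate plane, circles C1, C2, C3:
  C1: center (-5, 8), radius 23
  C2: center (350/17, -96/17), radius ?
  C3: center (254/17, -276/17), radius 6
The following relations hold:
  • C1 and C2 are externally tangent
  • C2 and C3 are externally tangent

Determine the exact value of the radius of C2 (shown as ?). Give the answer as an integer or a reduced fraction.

1. [ext C1·C2]  r_C2² + 46r_C2 − 312 = 0  ⇒  r_C2 = 6 (r>0 drops 1)
2. [ext C2·C3]  r_C2² + 12r_C2 − 108 = 0  ⇒  r_C2 = 6 (r>0 drops 1)

6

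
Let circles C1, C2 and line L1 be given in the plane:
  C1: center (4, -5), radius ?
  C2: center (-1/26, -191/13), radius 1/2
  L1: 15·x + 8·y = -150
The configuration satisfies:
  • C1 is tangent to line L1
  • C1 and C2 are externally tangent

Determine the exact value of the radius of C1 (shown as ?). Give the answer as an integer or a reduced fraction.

10

1. [C1‖L1]  r_C1² − 100 = 0  ⇒  r_C1 = 10 (r>0 drops 1)
2. [ext C1·C2]  r_C1² + 1r_C1 − 110 = 0  ⇒  r_C1 = 10 (r>0 drops 1)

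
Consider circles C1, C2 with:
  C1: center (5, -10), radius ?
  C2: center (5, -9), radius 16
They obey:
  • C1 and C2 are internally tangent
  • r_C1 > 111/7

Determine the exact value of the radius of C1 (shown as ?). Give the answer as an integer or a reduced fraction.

1. [int C1,C2]  r_C1² − 32r_C1 + 255 = 0  ⇒  r_C1 = 15 or 17
2. given r_C1 > 111/7: keep 17

17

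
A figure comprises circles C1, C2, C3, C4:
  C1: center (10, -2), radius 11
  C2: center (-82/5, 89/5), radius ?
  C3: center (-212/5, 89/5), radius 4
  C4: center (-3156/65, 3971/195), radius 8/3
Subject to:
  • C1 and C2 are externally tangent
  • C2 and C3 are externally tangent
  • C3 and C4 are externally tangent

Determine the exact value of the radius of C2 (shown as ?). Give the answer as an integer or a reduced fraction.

1. [ext C1·C2]  r_C2² + 22r_C2 − 968 = 0  ⇒  r_C2 = 22 (r>0 drops 1)
2. [ext C2·C3]  r_C2² + 8r_C2 − 660 = 0  ⇒  r_C2 = 22 (r>0 drops 1)

22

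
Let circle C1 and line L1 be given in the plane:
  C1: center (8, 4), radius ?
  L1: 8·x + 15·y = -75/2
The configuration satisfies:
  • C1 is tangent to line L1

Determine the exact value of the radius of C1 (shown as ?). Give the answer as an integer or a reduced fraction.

19/2

1. [C1‖L1]  r_C1² − 361/4 = 0  ⇒  r_C1 = 19/2 (r>0 drops 1)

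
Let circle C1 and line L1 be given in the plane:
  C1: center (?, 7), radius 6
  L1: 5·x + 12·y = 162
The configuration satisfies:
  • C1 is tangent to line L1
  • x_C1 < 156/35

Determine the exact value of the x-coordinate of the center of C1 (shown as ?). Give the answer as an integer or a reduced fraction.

0

1. [C1‖L1]  x_C1² − (156/5)x_C1 = 0  ⇒  x_C1 = 0 or 156/5
2. given x_C1 < 156/35: keep 0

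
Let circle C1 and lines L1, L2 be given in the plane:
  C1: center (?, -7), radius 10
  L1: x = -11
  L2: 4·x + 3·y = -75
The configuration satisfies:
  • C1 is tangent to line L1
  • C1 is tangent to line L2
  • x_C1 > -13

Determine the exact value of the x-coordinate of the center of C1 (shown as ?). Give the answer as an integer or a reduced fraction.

1. [C1‖L1]  x_C1² + 22x_C1 + 21 = 0  ⇒  x_C1 = -21 or -1
2. [C1‖L2]  x_C1² + 27x_C1 + 26 = 0  ⇒  x_C1 = -26 or -1

-1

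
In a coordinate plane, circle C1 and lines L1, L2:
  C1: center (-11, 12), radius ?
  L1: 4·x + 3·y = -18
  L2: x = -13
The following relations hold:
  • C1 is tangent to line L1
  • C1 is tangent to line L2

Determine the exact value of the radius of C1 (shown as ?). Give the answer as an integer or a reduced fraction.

2

1. [C1‖L1]  r_C1² − 4 = 0  ⇒  r_C1 = 2 (r>0 drops 1)
2. [C1‖L2]  r_C1² − 4 = 0  ⇒  r_C1 = 2 (r>0 drops 1)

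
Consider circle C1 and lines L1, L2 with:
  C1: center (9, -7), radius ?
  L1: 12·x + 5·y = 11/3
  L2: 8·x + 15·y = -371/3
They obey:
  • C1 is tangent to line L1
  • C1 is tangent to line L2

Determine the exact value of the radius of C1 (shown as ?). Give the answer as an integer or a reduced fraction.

16/3

1. [C1‖L1]  r_C1² − 256/9 = 0  ⇒  r_C1 = 16/3 (r>0 drops 1)
2. [C1‖L2]  r_C1² − 256/9 = 0  ⇒  r_C1 = 16/3 (r>0 drops 1)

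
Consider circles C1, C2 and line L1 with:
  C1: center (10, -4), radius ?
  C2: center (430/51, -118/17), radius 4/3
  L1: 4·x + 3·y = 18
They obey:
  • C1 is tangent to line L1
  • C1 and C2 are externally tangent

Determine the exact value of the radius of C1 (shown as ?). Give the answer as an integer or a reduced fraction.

2

1. [C1‖L1]  r_C1² − 4 = 0  ⇒  r_C1 = 2 (r>0 drops 1)
2. [ext C1·C2]  r_C1² + (8/3)r_C1 − 28/3 = 0  ⇒  r_C1 = 2 (r>0 drops 1)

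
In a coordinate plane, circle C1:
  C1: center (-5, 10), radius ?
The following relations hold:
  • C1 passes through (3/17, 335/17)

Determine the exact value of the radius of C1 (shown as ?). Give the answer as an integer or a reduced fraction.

1. [C1∋P]  r_C1² − 121 = 0  ⇒  r_C1 = 11 (r>0 drops 1)

11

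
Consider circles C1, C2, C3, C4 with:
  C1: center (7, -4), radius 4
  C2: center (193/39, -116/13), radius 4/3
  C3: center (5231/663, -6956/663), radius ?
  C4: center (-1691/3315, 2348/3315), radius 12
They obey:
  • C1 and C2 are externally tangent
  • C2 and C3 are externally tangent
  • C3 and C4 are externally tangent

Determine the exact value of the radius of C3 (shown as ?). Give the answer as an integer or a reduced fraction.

1. [ext C2·C3]  r_C3² + (8/3)r_C3 − 28/3 = 0  ⇒  r_C3 = 2 (r>0 drops 1)
2. [ext C3·C4]  r_C3² + 24r_C3 − 52 = 0  ⇒  r_C3 = 2 (r>0 drops 1)

2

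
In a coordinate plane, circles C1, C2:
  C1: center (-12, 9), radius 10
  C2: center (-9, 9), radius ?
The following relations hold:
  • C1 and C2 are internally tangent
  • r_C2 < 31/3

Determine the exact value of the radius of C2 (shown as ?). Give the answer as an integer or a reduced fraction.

7

1. [int C1,C2]  r_C2² − 20r_C2 + 91 = 0  ⇒  r_C2 = 7 or 13
2. given r_C2 < 31/3: keep 7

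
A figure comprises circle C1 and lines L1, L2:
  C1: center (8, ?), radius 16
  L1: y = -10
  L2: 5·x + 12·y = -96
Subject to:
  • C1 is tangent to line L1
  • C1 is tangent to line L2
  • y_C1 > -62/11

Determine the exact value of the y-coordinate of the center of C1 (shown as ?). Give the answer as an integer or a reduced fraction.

1. [C1‖L1]  y_C1² + 20y_C1 − 156 = 0  ⇒  y_C1 = -26 or 6
2. [C1‖L2]  y_C1² + (68/3)y_C1 − 172 = 0  ⇒  y_C1 = -86/3 or 6

6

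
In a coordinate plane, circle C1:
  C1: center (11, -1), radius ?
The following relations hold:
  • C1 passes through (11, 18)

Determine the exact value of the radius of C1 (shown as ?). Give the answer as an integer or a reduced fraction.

1. [C1∋P]  r_C1² − 361 = 0  ⇒  r_C1 = 19 (r>0 drops 1)

19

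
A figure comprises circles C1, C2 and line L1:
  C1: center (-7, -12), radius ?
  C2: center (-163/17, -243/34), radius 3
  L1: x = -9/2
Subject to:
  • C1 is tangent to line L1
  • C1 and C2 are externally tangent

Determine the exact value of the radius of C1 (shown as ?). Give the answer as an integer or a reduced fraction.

1. [C1‖L1]  r_C1² − 25/4 = 0  ⇒  r_C1 = 5/2 (r>0 drops 1)
2. [ext C1·C2]  r_C1² + 6r_C1 − 85/4 = 0  ⇒  r_C1 = 5/2 (r>0 drops 1)

5/2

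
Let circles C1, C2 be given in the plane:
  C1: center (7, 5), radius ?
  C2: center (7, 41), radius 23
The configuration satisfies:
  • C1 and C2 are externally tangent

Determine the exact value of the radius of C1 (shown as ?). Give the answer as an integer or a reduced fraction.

13

1. [ext C1·C2]  r_C1² + 46r_C1 − 767 = 0  ⇒  r_C1 = 13 (r>0 drops 1)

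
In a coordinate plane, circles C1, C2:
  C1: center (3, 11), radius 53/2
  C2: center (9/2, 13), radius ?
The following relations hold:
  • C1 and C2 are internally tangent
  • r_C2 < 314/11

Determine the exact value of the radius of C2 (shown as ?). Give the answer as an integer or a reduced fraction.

1. [int C1,C2]  r_C2² − 53r_C2 + 696 = 0  ⇒  r_C2 = 24 or 29
2. given r_C2 < 314/11: keep 24

24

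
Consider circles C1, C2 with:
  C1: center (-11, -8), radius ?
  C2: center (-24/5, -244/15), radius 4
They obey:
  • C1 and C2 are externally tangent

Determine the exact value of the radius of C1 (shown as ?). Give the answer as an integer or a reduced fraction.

19/3

1. [ext C1·C2]  r_C1² + 8r_C1 − 817/9 = 0  ⇒  r_C1 = 19/3 (r>0 drops 1)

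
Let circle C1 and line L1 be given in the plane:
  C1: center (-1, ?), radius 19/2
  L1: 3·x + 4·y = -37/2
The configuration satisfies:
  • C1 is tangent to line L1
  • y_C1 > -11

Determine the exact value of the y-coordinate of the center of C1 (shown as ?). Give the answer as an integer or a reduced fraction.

1. [C1‖L1]  y_C1² + (31/4)y_C1 − 126 = 0  ⇒  y_C1 = -63/4 or 8
2. given y_C1 > -11: keep 8

8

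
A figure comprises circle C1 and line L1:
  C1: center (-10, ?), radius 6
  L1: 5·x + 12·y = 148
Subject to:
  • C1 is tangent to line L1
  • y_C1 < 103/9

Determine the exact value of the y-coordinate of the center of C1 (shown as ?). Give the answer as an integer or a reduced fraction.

10

1. [C1‖L1]  y_C1² − 33y_C1 + 230 = 0  ⇒  y_C1 = 10 or 23
2. given y_C1 < 103/9: keep 10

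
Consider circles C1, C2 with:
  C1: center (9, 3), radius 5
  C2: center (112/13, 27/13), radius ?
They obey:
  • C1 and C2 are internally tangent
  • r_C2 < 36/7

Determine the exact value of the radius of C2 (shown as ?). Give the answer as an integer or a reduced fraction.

4

1. [int C1,C2]  r_C2² − 10r_C2 + 24 = 0  ⇒  r_C2 = 4 or 6
2. given r_C2 < 36/7: keep 4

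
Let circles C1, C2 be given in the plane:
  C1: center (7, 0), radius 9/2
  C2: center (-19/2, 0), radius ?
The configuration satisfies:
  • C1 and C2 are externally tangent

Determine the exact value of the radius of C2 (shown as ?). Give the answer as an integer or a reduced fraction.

1. [ext C1·C2]  r_C2² + 9r_C2 − 252 = 0  ⇒  r_C2 = 12 (r>0 drops 1)

12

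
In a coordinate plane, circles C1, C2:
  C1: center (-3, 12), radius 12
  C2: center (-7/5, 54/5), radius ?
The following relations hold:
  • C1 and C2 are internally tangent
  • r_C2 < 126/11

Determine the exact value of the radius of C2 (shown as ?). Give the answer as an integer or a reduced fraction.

10

1. [int C1,C2]  r_C2² − 24r_C2 + 140 = 0  ⇒  r_C2 = 10 or 14
2. given r_C2 < 126/11: keep 10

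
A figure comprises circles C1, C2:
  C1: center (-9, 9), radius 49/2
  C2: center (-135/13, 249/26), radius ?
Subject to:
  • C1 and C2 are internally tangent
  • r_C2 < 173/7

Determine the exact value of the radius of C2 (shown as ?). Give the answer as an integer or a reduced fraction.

23

1. [int C1,C2]  r_C2² − 49r_C2 + 598 = 0  ⇒  r_C2 = 23 or 26
2. given r_C2 < 173/7: keep 23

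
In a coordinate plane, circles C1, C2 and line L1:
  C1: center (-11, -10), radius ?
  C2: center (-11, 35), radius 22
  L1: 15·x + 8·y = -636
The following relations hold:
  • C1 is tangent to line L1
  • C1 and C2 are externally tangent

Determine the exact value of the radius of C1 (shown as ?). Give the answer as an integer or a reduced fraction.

1. [C1‖L1]  r_C1² − 529 = 0  ⇒  r_C1 = 23 (r>0 drops 1)
2. [ext C1·C2]  r_C1² + 44r_C1 − 1541 = 0  ⇒  r_C1 = 23 (r>0 drops 1)

23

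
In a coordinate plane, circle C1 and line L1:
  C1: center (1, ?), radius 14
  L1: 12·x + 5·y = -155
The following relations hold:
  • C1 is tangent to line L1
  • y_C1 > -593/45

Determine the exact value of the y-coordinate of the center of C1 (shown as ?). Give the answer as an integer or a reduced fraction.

3

1. [C1‖L1]  y_C1² + (334/5)y_C1 − 1047/5 = 0  ⇒  y_C1 = -349/5 or 3
2. given y_C1 > -593/45: keep 3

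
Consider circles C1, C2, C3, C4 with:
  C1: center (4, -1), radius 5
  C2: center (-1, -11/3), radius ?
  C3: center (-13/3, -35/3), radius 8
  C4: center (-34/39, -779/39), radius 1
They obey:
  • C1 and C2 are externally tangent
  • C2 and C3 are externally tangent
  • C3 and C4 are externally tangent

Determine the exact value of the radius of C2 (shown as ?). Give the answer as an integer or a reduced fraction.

2/3

1. [ext C1·C2]  r_C2² + 10r_C2 − 64/9 = 0  ⇒  r_C2 = 2/3 (r>0 drops 1)
2. [ext C2·C3]  r_C2² + 16r_C2 − 100/9 = 0  ⇒  r_C2 = 2/3 (r>0 drops 1)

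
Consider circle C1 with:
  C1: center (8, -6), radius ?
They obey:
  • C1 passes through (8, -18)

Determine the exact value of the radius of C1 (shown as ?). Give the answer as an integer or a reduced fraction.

12

1. [C1∋P]  r_C1² − 144 = 0  ⇒  r_C1 = 12 (r>0 drops 1)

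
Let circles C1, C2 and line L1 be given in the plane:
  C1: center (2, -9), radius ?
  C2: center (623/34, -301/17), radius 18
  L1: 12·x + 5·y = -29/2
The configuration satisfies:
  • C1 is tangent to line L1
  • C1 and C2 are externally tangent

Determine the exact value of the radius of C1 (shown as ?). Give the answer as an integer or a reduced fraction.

1. [C1‖L1]  r_C1² − 1/4 = 0  ⇒  r_C1 = 1/2 (r>0 drops 1)
2. [ext C1·C2]  r_C1² + 36r_C1 − 73/4 = 0  ⇒  r_C1 = 1/2 (r>0 drops 1)

1/2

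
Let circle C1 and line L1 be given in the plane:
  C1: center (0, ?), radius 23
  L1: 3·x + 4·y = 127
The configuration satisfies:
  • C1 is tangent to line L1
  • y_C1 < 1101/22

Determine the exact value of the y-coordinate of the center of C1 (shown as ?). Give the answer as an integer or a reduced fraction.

1. [C1‖L1]  y_C1² − (127/2)y_C1 + 363/2 = 0  ⇒  y_C1 = 3 or 121/2
2. given y_C1 < 1101/22: keep 3

3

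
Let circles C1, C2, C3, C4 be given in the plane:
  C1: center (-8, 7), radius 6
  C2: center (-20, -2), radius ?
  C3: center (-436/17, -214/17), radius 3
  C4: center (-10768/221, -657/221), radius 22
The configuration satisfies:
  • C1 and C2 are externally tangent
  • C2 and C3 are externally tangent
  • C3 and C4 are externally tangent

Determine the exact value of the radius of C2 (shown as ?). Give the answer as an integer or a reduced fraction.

9

1. [ext C1·C2]  r_C2² + 12r_C2 − 189 = 0  ⇒  r_C2 = 9 (r>0 drops 1)
2. [ext C2·C3]  r_C2² + 6r_C2 − 135 = 0  ⇒  r_C2 = 9 (r>0 drops 1)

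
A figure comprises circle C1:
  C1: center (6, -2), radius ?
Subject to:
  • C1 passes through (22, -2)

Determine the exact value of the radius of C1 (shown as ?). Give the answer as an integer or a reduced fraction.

16

1. [C1∋P]  r_C1² − 256 = 0  ⇒  r_C1 = 16 (r>0 drops 1)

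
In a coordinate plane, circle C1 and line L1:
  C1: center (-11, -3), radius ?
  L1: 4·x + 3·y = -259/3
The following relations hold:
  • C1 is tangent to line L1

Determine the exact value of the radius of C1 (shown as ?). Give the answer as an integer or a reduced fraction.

20/3

1. [C1‖L1]  r_C1² − 400/9 = 0  ⇒  r_C1 = 20/3 (r>0 drops 1)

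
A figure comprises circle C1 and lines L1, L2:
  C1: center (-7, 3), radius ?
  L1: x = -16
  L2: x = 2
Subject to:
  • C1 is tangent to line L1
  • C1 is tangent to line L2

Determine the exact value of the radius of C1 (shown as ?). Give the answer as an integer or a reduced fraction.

1. [C1‖L1]  r_C1² − 81 = 0  ⇒  r_C1 = 9 (r>0 drops 1)
2. [C1‖L2]  r_C1² − 81 = 0  ⇒  r_C1 = 9 (r>0 drops 1)

9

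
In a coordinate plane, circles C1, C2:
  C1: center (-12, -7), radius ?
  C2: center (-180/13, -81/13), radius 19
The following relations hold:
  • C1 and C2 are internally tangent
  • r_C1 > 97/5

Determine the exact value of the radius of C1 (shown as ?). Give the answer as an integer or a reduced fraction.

1. [int C1,C2]  r_C1² − 38r_C1 + 357 = 0  ⇒  r_C1 = 17 or 21
2. given r_C1 > 97/5: keep 21

21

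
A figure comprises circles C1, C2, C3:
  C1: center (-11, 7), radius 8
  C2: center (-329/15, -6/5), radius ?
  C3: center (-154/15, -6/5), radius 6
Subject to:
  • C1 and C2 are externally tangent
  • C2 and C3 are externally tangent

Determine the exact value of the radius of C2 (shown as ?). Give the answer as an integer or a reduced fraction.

1. [ext C1·C2]  r_C2² + 16r_C2 − 1105/9 = 0  ⇒  r_C2 = 17/3 (r>0 drops 1)
2. [ext C2·C3]  r_C2² + 12r_C2 − 901/9 = 0  ⇒  r_C2 = 17/3 (r>0 drops 1)

17/3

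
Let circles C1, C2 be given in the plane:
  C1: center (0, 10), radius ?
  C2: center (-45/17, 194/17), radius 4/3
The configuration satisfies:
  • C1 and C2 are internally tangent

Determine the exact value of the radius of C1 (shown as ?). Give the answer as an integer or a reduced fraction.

13/3

1. [int C1,C2]  r_C1² − (8/3)r_C1 − 65/9 = 0  ⇒  r_C1 = 13/3 (r>0 drops 1)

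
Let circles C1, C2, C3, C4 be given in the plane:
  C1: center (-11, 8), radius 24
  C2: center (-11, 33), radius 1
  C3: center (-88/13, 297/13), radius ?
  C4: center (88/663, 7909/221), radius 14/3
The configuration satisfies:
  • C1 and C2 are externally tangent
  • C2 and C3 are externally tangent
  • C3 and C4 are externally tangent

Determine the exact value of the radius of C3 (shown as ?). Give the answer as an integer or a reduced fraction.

1. [ext C2·C3]  r_C3² + 2r_C3 − 120 = 0  ⇒  r_C3 = 10 (r>0 drops 1)
2. [ext C3·C4]  r_C3² + (28/3)r_C3 − 580/3 = 0  ⇒  r_C3 = 10 (r>0 drops 1)

10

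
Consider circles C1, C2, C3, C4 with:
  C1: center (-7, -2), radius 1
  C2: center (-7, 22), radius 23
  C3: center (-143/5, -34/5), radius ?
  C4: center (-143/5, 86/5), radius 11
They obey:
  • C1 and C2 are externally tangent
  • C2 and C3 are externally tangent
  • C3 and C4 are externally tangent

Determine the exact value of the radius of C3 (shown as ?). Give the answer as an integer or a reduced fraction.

13

1. [ext C2·C3]  r_C3² + 46r_C3 − 767 = 0  ⇒  r_C3 = 13 (r>0 drops 1)
2. [ext C3·C4]  r_C3² + 22r_C3 − 455 = 0  ⇒  r_C3 = 13 (r>0 drops 1)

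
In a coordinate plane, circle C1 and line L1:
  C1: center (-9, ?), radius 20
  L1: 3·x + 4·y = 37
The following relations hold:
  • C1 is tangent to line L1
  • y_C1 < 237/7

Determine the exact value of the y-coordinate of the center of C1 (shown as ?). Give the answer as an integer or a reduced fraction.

1. [C1‖L1]  y_C1² − 32y_C1 − 369 = 0  ⇒  y_C1 = -9 or 41
2. given y_C1 < 237/7: keep -9

-9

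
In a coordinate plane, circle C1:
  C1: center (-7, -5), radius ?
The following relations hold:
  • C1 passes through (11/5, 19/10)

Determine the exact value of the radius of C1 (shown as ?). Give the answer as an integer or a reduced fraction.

1. [C1∋P]  r_C1² − 529/4 = 0  ⇒  r_C1 = 23/2 (r>0 drops 1)

23/2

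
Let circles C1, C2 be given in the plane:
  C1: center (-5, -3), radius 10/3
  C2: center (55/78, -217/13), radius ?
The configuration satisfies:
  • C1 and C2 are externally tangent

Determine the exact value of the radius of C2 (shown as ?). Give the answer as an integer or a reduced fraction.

23/2

1. [ext C1·C2]  r_C2² + (20/3)r_C2 − 2507/12 = 0  ⇒  r_C2 = 23/2 (r>0 drops 1)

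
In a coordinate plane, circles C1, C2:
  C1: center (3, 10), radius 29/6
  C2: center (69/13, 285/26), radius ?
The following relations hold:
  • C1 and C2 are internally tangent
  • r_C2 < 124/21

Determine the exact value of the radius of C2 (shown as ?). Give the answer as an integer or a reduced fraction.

1. [int C1,C2]  r_C2² − (29/3)r_C2 + 154/9 = 0  ⇒  r_C2 = 7/3 or 22/3
2. given r_C2 < 124/21: keep 7/3

7/3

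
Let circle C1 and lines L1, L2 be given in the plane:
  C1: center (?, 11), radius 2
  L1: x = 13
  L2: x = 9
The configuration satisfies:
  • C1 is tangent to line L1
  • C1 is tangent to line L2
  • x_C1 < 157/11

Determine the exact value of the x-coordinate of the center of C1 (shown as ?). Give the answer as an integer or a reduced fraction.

1. [C1‖L1]  x_C1² − 26x_C1 + 165 = 0  ⇒  x_C1 = 11 or 15
2. [C1‖L2]  x_C1² − 18x_C1 + 77 = 0  ⇒  x_C1 = 7 or 11

11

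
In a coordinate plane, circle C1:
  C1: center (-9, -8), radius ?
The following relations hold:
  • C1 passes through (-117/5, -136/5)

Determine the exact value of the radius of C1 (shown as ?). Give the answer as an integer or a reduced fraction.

24

1. [C1∋P]  r_C1² − 576 = 0  ⇒  r_C1 = 24 (r>0 drops 1)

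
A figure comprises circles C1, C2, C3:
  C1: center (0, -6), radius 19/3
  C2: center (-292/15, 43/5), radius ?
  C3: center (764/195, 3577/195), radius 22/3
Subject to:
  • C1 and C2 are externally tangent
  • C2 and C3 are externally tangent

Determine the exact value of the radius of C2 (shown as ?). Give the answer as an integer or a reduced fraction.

1. [ext C1·C2]  r_C2² + (38/3)r_C2 − 552 = 0  ⇒  r_C2 = 18 (r>0 drops 1)
2. [ext C2·C3]  r_C2² + (44/3)r_C2 − 588 = 0  ⇒  r_C2 = 18 (r>0 drops 1)

18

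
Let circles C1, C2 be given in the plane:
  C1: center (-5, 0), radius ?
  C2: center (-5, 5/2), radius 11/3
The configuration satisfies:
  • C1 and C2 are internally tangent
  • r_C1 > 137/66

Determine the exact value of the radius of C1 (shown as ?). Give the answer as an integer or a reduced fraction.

1. [int C1,C2]  r_C1² − (22/3)r_C1 + 259/36 = 0  ⇒  r_C1 = 7/6 or 37/6
2. given r_C1 > 137/66: keep 37/6

37/6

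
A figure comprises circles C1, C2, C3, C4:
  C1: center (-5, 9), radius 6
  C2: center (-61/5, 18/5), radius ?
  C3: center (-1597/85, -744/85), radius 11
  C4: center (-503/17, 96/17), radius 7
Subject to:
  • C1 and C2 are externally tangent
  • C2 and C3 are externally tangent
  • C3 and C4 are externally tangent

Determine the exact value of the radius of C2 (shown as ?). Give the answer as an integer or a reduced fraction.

3

1. [ext C1·C2]  r_C2² + 12r_C2 − 45 = 0  ⇒  r_C2 = 3 (r>0 drops 1)
2. [ext C2·C3]  r_C2² + 22r_C2 − 75 = 0  ⇒  r_C2 = 3 (r>0 drops 1)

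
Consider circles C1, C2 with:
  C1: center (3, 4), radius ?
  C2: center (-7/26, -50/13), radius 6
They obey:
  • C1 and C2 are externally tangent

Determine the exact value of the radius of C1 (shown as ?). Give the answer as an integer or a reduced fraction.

1. [ext C1·C2]  r_C1² + 12r_C1 − 145/4 = 0  ⇒  r_C1 = 5/2 (r>0 drops 1)

5/2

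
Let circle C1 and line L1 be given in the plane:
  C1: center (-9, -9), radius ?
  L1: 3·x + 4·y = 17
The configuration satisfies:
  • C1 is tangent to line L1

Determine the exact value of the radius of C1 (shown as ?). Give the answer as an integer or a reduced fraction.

16

1. [C1‖L1]  r_C1² − 256 = 0  ⇒  r_C1 = 16 (r>0 drops 1)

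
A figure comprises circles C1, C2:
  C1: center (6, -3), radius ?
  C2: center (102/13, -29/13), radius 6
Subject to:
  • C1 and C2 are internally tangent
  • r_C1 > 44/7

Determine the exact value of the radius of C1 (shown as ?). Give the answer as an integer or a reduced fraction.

1. [int C1,C2]  r_C1² − 12r_C1 + 32 = 0  ⇒  r_C1 = 4 or 8
2. given r_C1 > 44/7: keep 8

8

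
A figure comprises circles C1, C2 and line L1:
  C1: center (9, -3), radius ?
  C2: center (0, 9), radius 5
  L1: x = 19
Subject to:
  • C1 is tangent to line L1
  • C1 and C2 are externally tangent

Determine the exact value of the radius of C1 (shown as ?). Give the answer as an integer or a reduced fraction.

10

1. [C1‖L1]  r_C1² − 100 = 0  ⇒  r_C1 = 10 (r>0 drops 1)
2. [ext C1·C2]  r_C1² + 10r_C1 − 200 = 0  ⇒  r_C1 = 10 (r>0 drops 1)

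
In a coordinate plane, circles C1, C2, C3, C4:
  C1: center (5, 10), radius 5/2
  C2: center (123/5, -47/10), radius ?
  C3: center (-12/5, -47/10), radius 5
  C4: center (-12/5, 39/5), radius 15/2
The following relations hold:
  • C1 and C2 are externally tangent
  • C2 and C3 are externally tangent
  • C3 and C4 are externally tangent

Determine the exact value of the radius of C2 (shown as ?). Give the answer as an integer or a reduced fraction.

1. [ext C1·C2]  r_C2² + 5r_C2 − 594 = 0  ⇒  r_C2 = 22 (r>0 drops 1)
2. [ext C2·C3]  r_C2² + 10r_C2 − 704 = 0  ⇒  r_C2 = 22 (r>0 drops 1)

22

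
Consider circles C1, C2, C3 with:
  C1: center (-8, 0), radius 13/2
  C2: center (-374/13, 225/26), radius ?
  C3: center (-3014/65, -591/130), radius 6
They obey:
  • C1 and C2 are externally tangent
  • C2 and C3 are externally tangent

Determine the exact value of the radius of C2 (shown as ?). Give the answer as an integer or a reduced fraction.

16

1. [ext C1·C2]  r_C2² + 13r_C2 − 464 = 0  ⇒  r_C2 = 16 (r>0 drops 1)
2. [ext C2·C3]  r_C2² + 12r_C2 − 448 = 0  ⇒  r_C2 = 16 (r>0 drops 1)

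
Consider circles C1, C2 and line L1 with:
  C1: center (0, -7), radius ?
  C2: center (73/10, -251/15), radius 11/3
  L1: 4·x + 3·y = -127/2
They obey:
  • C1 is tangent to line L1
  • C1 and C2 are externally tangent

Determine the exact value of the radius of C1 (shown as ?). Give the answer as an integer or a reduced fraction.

1. [C1‖L1]  r_C1² − 289/4 = 0  ⇒  r_C1 = 17/2 (r>0 drops 1)
2. [ext C1·C2]  r_C1² + (22/3)r_C1 − 1615/12 = 0  ⇒  r_C1 = 17/2 (r>0 drops 1)

17/2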